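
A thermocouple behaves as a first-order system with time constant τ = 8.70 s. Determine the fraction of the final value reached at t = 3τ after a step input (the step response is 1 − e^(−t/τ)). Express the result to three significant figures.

y/y_∞ ≈ 0.950

y(t)/y_∞ = 1 − e^(−t/τ) = 1 − e^(−3) = 1 − e^(−3.00) = 0.950.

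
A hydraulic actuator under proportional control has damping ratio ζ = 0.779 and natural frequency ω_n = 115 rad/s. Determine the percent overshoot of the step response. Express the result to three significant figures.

%OS ≈ 2.02%

For an underdamped second-order system, %OS = 100·exp(−πζ/√(1−ζ²)).
πζ/√(1−ζ²) = π·0.779/√(1−0.607) = 3.903, so %OS = 100·e^(−3.903) = 2.02%.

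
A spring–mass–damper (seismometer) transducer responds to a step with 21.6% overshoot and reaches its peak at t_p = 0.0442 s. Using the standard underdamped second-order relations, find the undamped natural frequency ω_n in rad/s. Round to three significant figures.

From the overshoot, ζ = −ln(OS)/√(π²+ln²(OS)) = 0.438.
t_p = π/ω_d ⇒ ω_d = 71.1 rad/s; then ω_n = ω_d/√(1−ζ²) = 79.1 rad/s.

ω_n ≈ 79.1 rad/s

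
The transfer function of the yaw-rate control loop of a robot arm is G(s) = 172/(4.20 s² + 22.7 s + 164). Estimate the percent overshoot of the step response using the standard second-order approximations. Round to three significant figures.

%OS ≈ 22.2%

Dividing through by 4.20: denominator becomes s² + 5.405 s + 39.05.
So ω_n = √39.05 = 6.25 rad/s and ζ = 5.405/(2·6.25) = 0.432.
%OS = 100 e^{−πζ/√(1−ζ²)} with ζ = 0.432 gives 22.2%.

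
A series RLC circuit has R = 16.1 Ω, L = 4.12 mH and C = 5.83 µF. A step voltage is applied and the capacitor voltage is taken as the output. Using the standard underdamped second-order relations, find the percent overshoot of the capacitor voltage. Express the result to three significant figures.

%OS ≈ 36.9%

For a series RLC circuit (capacitor voltage as output), ω_n = 1/√(LC) = 1/√(4.12 mH · 5.83 µF) = 6450 rad/s.
ζ = (R/2)·√(C/L) = (16.1/2)·√(5.83 µF/4.12 mH) = 0.303.
%OS = 100 e^{−πζ/√(1−ζ²)} with ζ = 0.303 gives 36.9%.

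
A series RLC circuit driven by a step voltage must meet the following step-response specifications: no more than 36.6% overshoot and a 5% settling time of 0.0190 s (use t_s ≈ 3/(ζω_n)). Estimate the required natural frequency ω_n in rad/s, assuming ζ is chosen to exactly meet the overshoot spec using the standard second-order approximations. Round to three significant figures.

ζ = −ln(OS)/√(π² + (ln OS)²). With OS = 0.366, ln OS = −1.005 and ζ = 1.005/3.298 = 0.305.
From t_s ≈ 3/(ζω_n): ω_n = 3/(ζ·t_s) = 3/(0.305·0.0190) = 518 rad/s.

ω_n ≈ 518 rad/s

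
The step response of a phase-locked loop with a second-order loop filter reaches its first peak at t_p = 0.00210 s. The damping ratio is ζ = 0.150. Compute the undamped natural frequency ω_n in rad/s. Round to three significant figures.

Peak time t_p = π/ω_d, so ω_d = π/t_p = π/0.00210 = 1500 rad/s.
ω_n = ω_d/√(1−ζ²) = 1500/√0.978 = 1510 rad/s.

ω_n ≈ 1510 rad/s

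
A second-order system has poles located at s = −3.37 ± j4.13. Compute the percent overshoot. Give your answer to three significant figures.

|pole| = ω_n = √(3.37² + 4.13²) = 5.33 rad/s; ζ = cos θ = σ/ω_n = 0.632.
Overshoot: exp(−π·0.632/√(1−0.632²)) = 0.0770, i.e. 7.70%.

%OS ≈ 7.70%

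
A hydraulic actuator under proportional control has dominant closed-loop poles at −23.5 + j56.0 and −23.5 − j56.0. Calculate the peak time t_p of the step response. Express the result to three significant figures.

t_p ≈ 0.0561 s

t_p = π/ω_d with ω_d = 56.0 (the imaginary part), so t_p = 0.0561 s.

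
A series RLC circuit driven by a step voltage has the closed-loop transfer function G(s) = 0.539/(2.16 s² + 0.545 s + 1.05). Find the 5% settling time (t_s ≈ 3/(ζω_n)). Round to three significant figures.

t_s ≈ 23.8 s

Dividing through by 2.16: denominator becomes s² + 0.2523 s + 0.4861.
So ω_n = √0.4861 = 0.697 rad/s and ζ = 0.2523/(2·0.697) = 0.181.
t_s ≈ 3/(ζω_n) = 23.8 s.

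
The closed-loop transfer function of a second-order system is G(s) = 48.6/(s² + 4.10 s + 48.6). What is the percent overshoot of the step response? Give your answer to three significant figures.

%OS ≈ 38.0%

Comparing the denominator to s² + 2ζω_n s + ω_n²: ω_n = √48.6 = 6.97 rad/s, and 2ζω_n = 4.10 so ζ = 4.10/(2·6.97) = 0.294.
%OS = 100 e^{−πζ/√(1−ζ²)} with ζ = 0.294 gives 38.0%.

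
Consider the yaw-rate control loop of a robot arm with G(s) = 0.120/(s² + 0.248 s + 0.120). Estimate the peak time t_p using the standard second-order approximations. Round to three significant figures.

t_p ≈ 9.71 s

ω_n = √0.120 = 0.346 rad/s; ζ = 0.248/(2·0.346) = 0.358.
ω_d = 0.346·√(1 − 0.358²) = 0.323 rad/s. Then t_p = π/ω_d = 9.71 s.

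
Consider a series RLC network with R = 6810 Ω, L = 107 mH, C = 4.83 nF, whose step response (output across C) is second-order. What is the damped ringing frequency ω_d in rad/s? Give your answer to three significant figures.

For a series RLC circuit (capacitor voltage as output), ω_n = 1/√(LC) = 1/√(107 mH · 4.83 nF) = 44000 rad/s.
ζ = (R/2)·√(C/L) = (6810/2)·√(4.83 nF/107 mH) = 0.723.
The damped frequency ω_d = ω_n√(1−ζ²) = 30400 rad/s.

ω_d ≈ 30400 rad/s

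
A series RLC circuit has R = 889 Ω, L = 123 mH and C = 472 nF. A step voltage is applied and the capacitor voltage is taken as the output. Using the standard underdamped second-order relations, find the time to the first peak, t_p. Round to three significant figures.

t_p ≈ 0.00154 s

For a series RLC circuit (capacitor voltage as output), ω_n = 1/√(LC) = 1/√(123 mH · 472 nF) = 4150 rad/s.
ζ = (R/2)·√(C/L) = (889/2)·√(472 nF/123 mH) = 0.871.
ω_d = 4150·√(1 − 0.871²) = 2040 rad/s. t_p = π/ω_d = 0.00154 s.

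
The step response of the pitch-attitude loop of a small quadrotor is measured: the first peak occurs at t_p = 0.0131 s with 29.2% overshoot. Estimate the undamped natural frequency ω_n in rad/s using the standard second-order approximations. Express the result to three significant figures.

ω_n ≈ 258 rad/s

From the overshoot, ζ = −ln(OS)/√(π²+ln²(OS)) = 0.365.
From t_p = π/ω_d, ω_d = π/0.0131 = 240 rad/s, so ω_n = ω_d/√(1−ζ²) = 258 rad/s.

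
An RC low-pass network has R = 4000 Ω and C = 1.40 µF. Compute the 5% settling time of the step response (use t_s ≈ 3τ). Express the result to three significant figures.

τ = RC = 4000 × 1.40 µF = 0.00560 s.
t_s ≈ 3τ = 0.0168 s.

t_s ≈ 0.0168 s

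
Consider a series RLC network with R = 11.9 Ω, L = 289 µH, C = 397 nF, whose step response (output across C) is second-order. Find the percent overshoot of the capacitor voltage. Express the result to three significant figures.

%OS ≈ 49.1%

For a series RLC circuit (capacitor voltage as output), ω_n = 1/√(LC) = 1/√(289 µH · 397 nF) = 93400 rad/s.
ζ = (R/2)·√(C/L) = (11.9/2)·√(397 nF/289 µH) = 0.221.
%OS = 100 e^{−πζ/√(1−ζ²)} with ζ = 0.221 gives 49.1%.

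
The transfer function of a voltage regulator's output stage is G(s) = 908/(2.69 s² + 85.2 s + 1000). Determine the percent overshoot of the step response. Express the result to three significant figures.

Dividing through by 2.69: denominator becomes s² + 31.67 s + 371.7.
So ω_n = √371.7 = 19.3 rad/s and ζ = 31.67/(2·19.3) = 0.821.
%OS = 100·exp(−πζ/√(1−ζ²)) = 1.08%.

%OS ≈ 1.08%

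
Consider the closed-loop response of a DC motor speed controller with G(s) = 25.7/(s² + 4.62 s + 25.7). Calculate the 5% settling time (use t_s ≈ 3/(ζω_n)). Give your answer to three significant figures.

t_s ≈ 1.30 s

Matching coefficients with s² + 2ζω_n s + ω_n² gives ω_n² = 25.7 ⇒ ω_n = 5.07 rad/s, and ζ = 4.62/(2ω_n) = 0.456.
t_s ≈ 3/(ζω_n) = 3/(0.456·5.07) = 1.30 s.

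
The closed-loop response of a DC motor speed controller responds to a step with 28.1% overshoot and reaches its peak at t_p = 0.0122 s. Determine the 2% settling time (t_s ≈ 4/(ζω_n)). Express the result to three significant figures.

t_s ≈ 0.0384 s

ζ from %OS: ζ = |ln 0.281|/√(π²+ln²0.281) = 0.375.
t_p = π/ω_d ⇒ ω_d = 258 rad/s; then ω_n = ω_d/√(1−ζ²) = 278 rad/s.
t_s ≈ 4/(ζω_n) = 4/(0.375·278) = 0.0384 s.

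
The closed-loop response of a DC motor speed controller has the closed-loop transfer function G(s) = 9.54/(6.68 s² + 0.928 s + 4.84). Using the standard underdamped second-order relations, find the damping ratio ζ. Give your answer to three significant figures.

ζ ≈ 0.0816

Dividing through by 6.68: denominator becomes s² + 0.1389 s + 0.7246.
So ω_n = √0.7246 = 0.851 rad/s and ζ = 0.1389/(2·0.851) = 0.0816.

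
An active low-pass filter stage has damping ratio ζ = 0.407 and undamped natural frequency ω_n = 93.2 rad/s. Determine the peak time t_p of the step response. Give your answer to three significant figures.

The damped frequency is ω_d = ω_n√(1−ζ²) = 93.2·√(1−0.166) = 85.1 rad/s.
Peak time t_p = π/ω_d = π/85.1 = 0.0369 s.

t_p ≈ 0.0369 s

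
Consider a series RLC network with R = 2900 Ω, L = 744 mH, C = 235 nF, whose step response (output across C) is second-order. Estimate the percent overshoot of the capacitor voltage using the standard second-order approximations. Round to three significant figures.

For a series RLC circuit (capacitor voltage as output), ω_n = 1/√(LC) = 1/√(744 mH · 235 nF) = 2390 rad/s.
ζ = (R/2)·√(C/L) = (2900/2)·√(235 nF/744 mH) = 0.815.
%OS = 100 e^{−πζ/√(1−ζ²)} with ζ = 0.815 gives 1.21%.

%OS ≈ 1.21%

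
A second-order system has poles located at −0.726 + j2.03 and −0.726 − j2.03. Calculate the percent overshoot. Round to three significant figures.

|pole| = ω_n = √(0.726² + 2.03²) = 2.16 rad/s; ζ = cos θ = σ/ω_n = 0.337.
%OS = 100 e^{−πζ/√(1−ζ²)} with ζ = 0.337 gives 32.5%.

%OS ≈ 32.5%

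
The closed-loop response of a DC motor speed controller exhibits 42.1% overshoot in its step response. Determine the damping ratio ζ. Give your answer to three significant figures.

ζ = −ln(OS)/√(π² + (ln OS)²). With OS = 0.421, ln OS = −0.8651 and ζ = 0.8651/3.259 = 0.265.

ζ ≈ 0.265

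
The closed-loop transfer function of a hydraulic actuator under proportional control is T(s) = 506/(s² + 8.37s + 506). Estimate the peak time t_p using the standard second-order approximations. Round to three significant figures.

Matching coefficients with s² + 2ζω_n s + ω_n² gives ω_n² = 506 ⇒ ω_n = 22.5 rad/s, and ζ = 8.37/(2ω_n) = 0.186.
The damped frequency ω_d = ω_n√(1−ζ²) = 22.1 rad/s. Then t_p = π/ω_d = 0.142 s.

t_p ≈ 0.142 s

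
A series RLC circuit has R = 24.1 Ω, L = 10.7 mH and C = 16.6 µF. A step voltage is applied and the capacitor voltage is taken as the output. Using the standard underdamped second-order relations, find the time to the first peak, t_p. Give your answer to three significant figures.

For a series RLC circuit (capacitor voltage as output), ω_n = 1/√(LC) = 1/√(10.7 mH · 16.6 µF) = 2370 rad/s.
ζ = (R/2)·√(C/L) = (24.1/2)·√(16.6 µF/10.7 mH) = 0.475.
ω_d = 2370·√(1 − 0.475²) = 2090 rad/s. t_p = π/ω_d = 0.00150 s.

t_p ≈ 0.00150 s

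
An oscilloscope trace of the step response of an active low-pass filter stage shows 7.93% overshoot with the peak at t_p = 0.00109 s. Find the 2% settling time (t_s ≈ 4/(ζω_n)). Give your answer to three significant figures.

ζ from %OS: ζ = |ln 0.0793|/√(π²+ln²0.0793) = 0.628.
t_p = π/ω_d ⇒ ω_d = 2880 rad/s; then ω_n = ω_d/√(1−ζ²) = 3700 rad/s.
t_s ≈ 4/(ζω_n) = 4/(0.628·3700) = 0.00172 s.

t_s ≈ 0.00172 s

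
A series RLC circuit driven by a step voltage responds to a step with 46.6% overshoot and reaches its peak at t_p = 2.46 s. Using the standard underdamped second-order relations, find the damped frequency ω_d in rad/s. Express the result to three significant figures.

t_p = π/ω_d, so ω_d = π/2.46 = 1.28 rad/s.

ω_d ≈ 1.28 rad/s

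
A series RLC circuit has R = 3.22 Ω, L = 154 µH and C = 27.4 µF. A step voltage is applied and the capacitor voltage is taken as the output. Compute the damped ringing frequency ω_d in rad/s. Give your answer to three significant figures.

For a series RLC circuit (capacitor voltage as output), ω_n = 1/√(LC) = 1/√(154 µH · 27.4 µF) = 15400 rad/s.
ζ = (R/2)·√(C/L) = (3.22/2)·√(27.4 µF/154 µH) = 0.679.
The damped frequency ω_d = ω_n√(1−ζ²) = 11300 rad/s.

ω_d ≈ 11300 rad/s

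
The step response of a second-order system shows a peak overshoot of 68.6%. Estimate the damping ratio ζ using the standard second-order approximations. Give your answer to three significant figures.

ζ ≈ 0.119

From %OS = 100·exp(−πζ/√(1−ζ²)), invert to get ζ = −ln(OS)/√(π² + ln²(OS)) with OS = 0.686.
−ln 0.686 = 0.3769, so ζ = 0.3769/√(π² + 0.1420) = 0.119.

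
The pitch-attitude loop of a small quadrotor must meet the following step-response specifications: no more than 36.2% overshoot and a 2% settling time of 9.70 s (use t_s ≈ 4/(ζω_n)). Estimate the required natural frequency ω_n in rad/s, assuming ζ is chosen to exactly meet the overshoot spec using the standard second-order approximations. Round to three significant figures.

ω_n ≈ 1.34 rad/s

Inverting the overshoot relation: ζ = |ln 0.362|/√(π² + ln²0.362) = 0.308.
Then ω_n = 4/(ζ t_s) = 4/(0.308 × 9.70) = 1.34 rad/s.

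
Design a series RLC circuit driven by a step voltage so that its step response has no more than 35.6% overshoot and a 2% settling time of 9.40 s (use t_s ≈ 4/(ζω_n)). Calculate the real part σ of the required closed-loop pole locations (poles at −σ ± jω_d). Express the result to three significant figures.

The settling-time spec alone fixes σ = ζω_n = 4/t_s = 4/9.40 = 0.426.
(Overshoot then fixes ζ = 0.312 and hence ω_d = σ·√(1−ζ²)/ζ = 1.29 rad/s.)

σ ≈ 0.426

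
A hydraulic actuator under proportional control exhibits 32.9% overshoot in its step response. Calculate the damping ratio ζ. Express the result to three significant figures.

ζ = −ln(OS)/√(π² + (ln OS)²). With OS = 0.329, ln OS = −1.112 and ζ = 1.112/3.332 = 0.334.

ζ ≈ 0.334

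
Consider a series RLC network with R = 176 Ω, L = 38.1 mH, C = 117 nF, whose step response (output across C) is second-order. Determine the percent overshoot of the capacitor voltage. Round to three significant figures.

For a series RLC circuit (capacitor voltage as output), ω_n = 1/√(LC) = 1/√(38.1 mH · 117 nF) = 15000 rad/s.
ζ = (R/2)·√(C/L) = (176/2)·√(117 nF/38.1 mH) = 0.154.
Overshoot: exp(−π·0.154/√(1−0.154²)) = 0.612, i.e. 61.2%.

%OS ≈ 61.2%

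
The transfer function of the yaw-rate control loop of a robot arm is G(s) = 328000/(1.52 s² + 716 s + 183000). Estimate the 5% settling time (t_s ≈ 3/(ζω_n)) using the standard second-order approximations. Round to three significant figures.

t_s ≈ 0.0127 s

Dividing through by 1.52: denominator becomes s² + 471.1 s + 120400.
So ω_n = √120400 = 347 rad/s and ζ = 471.1/(2·347) = 0.679.
t_s ≈ 3/(ζω_n) = 0.0127 s.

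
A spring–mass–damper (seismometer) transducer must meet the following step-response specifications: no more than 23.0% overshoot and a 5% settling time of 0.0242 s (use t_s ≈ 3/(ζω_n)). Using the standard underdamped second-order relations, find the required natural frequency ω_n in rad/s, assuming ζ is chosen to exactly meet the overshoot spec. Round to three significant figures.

ω_n ≈ 293 rad/s

From %OS = 100·exp(−πζ/√(1−ζ²)), invert to get ζ = −ln(OS)/√(π² + ln²(OS)) with OS = 0.230.
−ln 0.230 = 1.470, so ζ = 1.470/√(π² + 2.160) = 0.424.
From t_s ≈ 3/(ζω_n): ω_n = 3/(ζ·t_s) = 3/(0.424·0.0242) = 293 rad/s.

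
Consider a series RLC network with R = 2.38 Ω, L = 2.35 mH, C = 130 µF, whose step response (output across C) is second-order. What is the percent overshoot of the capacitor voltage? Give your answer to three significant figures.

For a series RLC circuit (capacitor voltage as output), ω_n = 1/√(LC) = 1/√(2.35 mH · 130 µF) = 1810 rad/s.
ζ = (R/2)·√(C/L) = (2.38/2)·√(130 µF/2.35 mH) = 0.280.
%OS = 100·exp(−πζ/√(1−ζ²)) = 40.0%.

%OS ≈ 40.0%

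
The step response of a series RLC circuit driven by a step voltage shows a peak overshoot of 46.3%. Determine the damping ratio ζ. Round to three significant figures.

ζ ≈ 0.238

Inverting the overshoot relation: ζ = |ln 0.463|/√(π² + ln²0.463) = 0.238.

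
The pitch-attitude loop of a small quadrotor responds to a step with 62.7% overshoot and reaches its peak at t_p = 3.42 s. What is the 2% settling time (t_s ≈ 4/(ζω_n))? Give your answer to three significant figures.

t_s ≈ 29.3 s

From the overshoot, ζ = −ln(OS)/√(π²+ln²(OS)) = 0.147.
From t_p = π/ω_d, ω_d = π/3.42 = 0.919 rad/s, so ω_n = ω_d/√(1−ζ²) = 0.929 rad/s.
t_s ≈ 4/(ζω_n) = 4/(0.147·0.929) = 29.3 s.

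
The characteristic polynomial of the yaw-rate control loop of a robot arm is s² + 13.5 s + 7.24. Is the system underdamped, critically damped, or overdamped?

overdamped

a² − 4b = 150 > 0 (two distinct real roots); the system is overdamped.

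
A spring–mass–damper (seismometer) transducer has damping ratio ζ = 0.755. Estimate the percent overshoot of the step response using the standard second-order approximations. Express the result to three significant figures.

%OS ≈ 2.69%

For an underdamped second-order system, %OS = 100·exp(−πζ/√(1−ζ²)).
πζ/√(1−ζ²) = π·0.755/√(1−0.570) = 3.617, so %OS = 100·e^(−3.617) = 2.69%.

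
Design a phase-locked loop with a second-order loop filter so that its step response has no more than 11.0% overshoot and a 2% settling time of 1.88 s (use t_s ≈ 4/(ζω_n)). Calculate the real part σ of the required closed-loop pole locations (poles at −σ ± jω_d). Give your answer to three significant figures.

σ ≈ 2.13

The settling-time spec alone fixes σ = ζω_n = 4/t_s = 4/1.88 = 2.13.
(Overshoot then fixes ζ = 0.575 and hence ω_d = σ·√(1−ζ²)/ζ = 3.03 rad/s.)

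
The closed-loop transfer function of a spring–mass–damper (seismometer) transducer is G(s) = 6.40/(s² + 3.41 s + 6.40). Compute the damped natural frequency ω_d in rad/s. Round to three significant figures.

Matching coefficients with s² + 2ζω_n s + ω_n² gives ω_n² = 6.40 ⇒ ω_n = 2.53 rad/s, and ζ = 3.41/(2ω_n) = 0.674.
ω_d = ω_n√(1−ζ²) = 1.87 rad/s.

ω_d ≈ 1.87 rad/s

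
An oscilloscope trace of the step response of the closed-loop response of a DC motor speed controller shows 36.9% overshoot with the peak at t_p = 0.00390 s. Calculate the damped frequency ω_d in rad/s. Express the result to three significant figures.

ω_d ≈ 806 rad/s

t_p = π/ω_d, so ω_d = π/0.00390 = 806 rad/s.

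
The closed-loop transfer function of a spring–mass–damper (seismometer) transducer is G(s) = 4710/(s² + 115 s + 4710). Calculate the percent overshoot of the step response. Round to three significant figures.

%OS ≈ 0.806%

Matching coefficients with s² + 2ζω_n s + ω_n² gives ω_n² = 4710 ⇒ ω_n = 68.6 rad/s, and ζ = 115/(2ω_n) = 0.838.
%OS = 100 e^{−πζ/√(1−ζ²)} with ζ = 0.838 gives 0.806%.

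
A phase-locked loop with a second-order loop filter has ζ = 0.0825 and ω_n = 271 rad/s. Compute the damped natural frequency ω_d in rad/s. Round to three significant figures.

ω_d ≈ 270 rad/s

ω_d = ω_n√(1−ζ²) = 271·√0.993 = 270 rad/s.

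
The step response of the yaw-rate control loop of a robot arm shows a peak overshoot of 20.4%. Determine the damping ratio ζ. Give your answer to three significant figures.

ζ ≈ 0.451

Inverting the overshoot relation: ζ = |ln 0.204|/√(π² + ln²0.204) = 0.451.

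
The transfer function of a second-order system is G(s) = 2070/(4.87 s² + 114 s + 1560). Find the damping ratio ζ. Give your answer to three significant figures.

ζ ≈ 0.654

Dividing through by 4.87: denominator becomes s² + 23.41 s + 320.3.
So ω_n = √320.3 = 17.9 rad/s and ζ = 23.41/(2·17.9) = 0.654.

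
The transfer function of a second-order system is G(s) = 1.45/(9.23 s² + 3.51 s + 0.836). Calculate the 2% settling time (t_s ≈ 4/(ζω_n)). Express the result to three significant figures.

Dividing through by 9.23: denominator becomes s² + 0.3803 s + 0.09057.
So ω_n = √0.09057 = 0.301 rad/s and ζ = 0.3803/(2·0.301) = 0.632.
t_s ≈ 4/(ζω_n) = 21.0 s.

t_s ≈ 21.0 s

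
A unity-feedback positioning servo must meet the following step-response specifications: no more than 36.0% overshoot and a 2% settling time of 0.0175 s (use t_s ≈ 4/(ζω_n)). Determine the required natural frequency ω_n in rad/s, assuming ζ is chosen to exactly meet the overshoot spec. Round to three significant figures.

ω_n ≈ 739 rad/s

Inverting the overshoot relation: ζ = |ln 0.360|/√(π² + ln²0.360) = 0.309.
Then ω_n = 4/(ζ t_s) = 4/(0.309 × 0.0175) = 739 rad/s.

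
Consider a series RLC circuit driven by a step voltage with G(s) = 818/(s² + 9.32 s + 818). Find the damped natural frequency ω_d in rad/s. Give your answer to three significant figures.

Comparing the denominator to s² + 2ζω_n s + ω_n²: ω_n = √818 = 28.6 rad/s, and 2ζω_n = 9.32 so ζ = 9.32/(2·28.6) = 0.163.
ω_d = 28.6·√(1 − 0.163²) = 28.2 rad/s.

ω_d ≈ 28.2 rad/s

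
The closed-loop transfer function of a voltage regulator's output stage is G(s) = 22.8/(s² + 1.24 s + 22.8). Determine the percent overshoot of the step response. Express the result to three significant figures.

%OS ≈ 66.3%

Comparing the denominator to s² + 2ζω_n s + ω_n²: ω_n = √22.8 = 4.77 rad/s, and 2ζω_n = 1.24 so ζ = 1.24/(2·4.77) = 0.130.
%OS = 100·exp(−πζ/√(1−ζ²)) = 66.3%.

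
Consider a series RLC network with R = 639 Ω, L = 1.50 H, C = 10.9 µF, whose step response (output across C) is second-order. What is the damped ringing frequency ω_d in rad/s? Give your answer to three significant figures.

For a series RLC circuit (capacitor voltage as output), ω_n = 1/√(LC) = 1/√(1.50 H · 10.9 µF) = 247 rad/s.
ζ = (R/2)·√(C/L) = (639/2)·√(10.9 µF/1.50 H) = 0.861.
ω_d = 247·√(1 − 0.861²) = 126 rad/s.

ω_d ≈ 126 rad/s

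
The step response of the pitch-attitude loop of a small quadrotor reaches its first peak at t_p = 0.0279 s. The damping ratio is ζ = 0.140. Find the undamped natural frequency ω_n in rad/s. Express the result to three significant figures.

ω_n ≈ 114 rad/s

Peak time t_p = π/ω_d, so ω_d = π/t_p = π/0.0279 = 113 rad/s.
ω_n = ω_d/√(1−ζ²) = 113/√0.980 = 114 rad/s.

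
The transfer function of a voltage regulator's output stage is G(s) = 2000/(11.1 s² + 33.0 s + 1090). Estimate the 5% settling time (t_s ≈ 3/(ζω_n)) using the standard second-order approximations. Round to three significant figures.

t_s ≈ 2.02 s

Dividing through by 11.1: denominator becomes s² + 2.973 s + 98.20.
So ω_n = √98.20 = 9.91 rad/s and ζ = 2.973/(2·9.91) = 0.150.
t_s ≈ 3/(ζω_n) = 2.02 s.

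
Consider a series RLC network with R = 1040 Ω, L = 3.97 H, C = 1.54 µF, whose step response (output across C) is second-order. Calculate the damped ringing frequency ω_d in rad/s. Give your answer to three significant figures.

ω_d ≈ 383 rad/s

For a series RLC circuit (capacitor voltage as output), ω_n = 1/√(LC) = 1/√(3.97 H · 1.54 µF) = 404 rad/s.
ζ = (R/2)·√(C/L) = (1040/2)·√(1.54 µF/3.97 H) = 0.324.
ω_d = ω_n√(1−ζ²) = 383 rad/s.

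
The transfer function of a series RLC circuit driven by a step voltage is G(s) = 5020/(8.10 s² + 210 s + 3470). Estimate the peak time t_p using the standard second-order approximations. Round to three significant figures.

t_p ≈ 0.195 s

Dividing through by 8.10: denominator becomes s² + 25.93 s + 428.4.
So ω_n = √428.4 = 20.7 rad/s and ζ = 25.93/(2·20.7) = 0.626.
The damped frequency ω_d = ω_n√(1−ζ²) = 16.1 rad/s. t_p = π/ω_d = 0.195 s.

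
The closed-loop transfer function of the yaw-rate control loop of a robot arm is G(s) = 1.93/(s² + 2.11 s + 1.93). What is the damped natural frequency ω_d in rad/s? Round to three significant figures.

Matching coefficients with s² + 2ζω_n s + ω_n² gives ω_n² = 1.93 ⇒ ω_n = 1.39 rad/s, and ζ = 2.11/(2ω_n) = 0.759.
ω_d = 1.39·√(1 − 0.759²) = 0.904 rad/s.

ω_d ≈ 0.904 rad/s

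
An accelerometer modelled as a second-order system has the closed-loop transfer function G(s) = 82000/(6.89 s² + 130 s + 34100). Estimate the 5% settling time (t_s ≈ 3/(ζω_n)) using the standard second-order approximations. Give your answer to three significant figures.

Dividing through by 6.89: denominator becomes s² + 18.87 s + 4949.
So ω_n = √4949 = 70.4 rad/s and ζ = 18.87/(2·70.4) = 0.134.
t_s ≈ 3/(ζω_n) = 0.318 s.

t_s ≈ 0.318 s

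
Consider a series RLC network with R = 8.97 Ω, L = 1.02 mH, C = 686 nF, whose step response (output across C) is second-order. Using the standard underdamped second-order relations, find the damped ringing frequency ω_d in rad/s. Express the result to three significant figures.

ω_d ≈ 37500 rad/s

For a series RLC circuit (capacitor voltage as output), ω_n = 1/√(LC) = 1/√(1.02 mH · 686 nF) = 37800 rad/s.
ζ = (R/2)·√(C/L) = (8.97/2)·√(686 nF/1.02 mH) = 0.116.
ω_d = ω_n√(1−ζ²) = 37500 rad/s.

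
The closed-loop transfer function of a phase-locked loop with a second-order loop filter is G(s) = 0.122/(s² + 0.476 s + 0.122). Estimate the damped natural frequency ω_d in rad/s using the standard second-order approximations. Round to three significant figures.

ω_d ≈ 0.256 rad/s

Comparing the denominator to s² + 2ζω_n s + ω_n²: ω_n = √0.122 = 0.349 rad/s, and 2ζω_n = 0.476 so ζ = 0.476/(2·0.349) = 0.681.
ω_d = ω_n√(1−ζ²) = 0.256 rad/s.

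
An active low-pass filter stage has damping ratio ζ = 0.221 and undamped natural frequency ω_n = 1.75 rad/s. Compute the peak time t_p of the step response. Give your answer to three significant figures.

The damped frequency is ω_d = ω_n√(1−ζ²) = 1.75·√(1−0.0488) = 1.71 rad/s.
Peak time t_p = π/ω_d = π/1.71 = 1.84 s.

t_p ≈ 1.84 s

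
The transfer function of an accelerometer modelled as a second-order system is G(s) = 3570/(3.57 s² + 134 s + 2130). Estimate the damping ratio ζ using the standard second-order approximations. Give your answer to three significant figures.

ζ ≈ 0.768

Dividing through by 3.57: denominator becomes s² + 37.54 s + 596.6.
So ω_n = √596.6 = 24.4 rad/s and ζ = 37.54/(2·24.4) = 0.768.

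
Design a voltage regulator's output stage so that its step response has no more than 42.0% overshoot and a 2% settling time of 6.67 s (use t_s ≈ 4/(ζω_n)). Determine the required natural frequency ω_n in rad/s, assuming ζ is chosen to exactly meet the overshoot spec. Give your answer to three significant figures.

ω_n ≈ 2.25 rad/s

Inverting the overshoot relation: ζ = |ln 0.420|/√(π² + ln²0.420) = 0.266.
Then ω_n = 4/(ζ t_s) = 4/(0.266 × 6.67) = 2.25 rad/s.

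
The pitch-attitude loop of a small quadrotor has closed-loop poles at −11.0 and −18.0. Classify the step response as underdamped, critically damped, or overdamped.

overdamped

Since the poles are distinct, negative and real, the response is overdamped.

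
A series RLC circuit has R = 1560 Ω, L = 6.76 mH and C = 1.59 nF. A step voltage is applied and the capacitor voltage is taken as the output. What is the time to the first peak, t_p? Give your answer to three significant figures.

t_p ≈ 0.0000111 s

For a series RLC circuit (capacitor voltage as output), ω_n = 1/√(LC) = 1/√(6.76 mH · 1.59 nF) = 305000 rad/s.
ζ = (R/2)·√(C/L) = (1560/2)·√(1.59 nF/6.76 mH) = 0.378.
The damped frequency ω_d = ω_n√(1−ζ²) = 282000 rad/s. t_p = π/ω_d = 0.0000111 s.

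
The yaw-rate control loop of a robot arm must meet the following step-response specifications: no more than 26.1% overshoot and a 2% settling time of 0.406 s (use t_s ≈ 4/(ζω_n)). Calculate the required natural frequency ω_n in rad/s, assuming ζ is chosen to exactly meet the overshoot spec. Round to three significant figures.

ω_n ≈ 25.1 rad/s

Inverting the overshoot relation: ζ = |ln 0.261|/√(π² + ln²0.261) = 0.393.
From t_s ≈ 4/(ζω_n): ω_n = 4/(ζ·t_s) = 4/(0.393·0.406) = 25.1 rad/s.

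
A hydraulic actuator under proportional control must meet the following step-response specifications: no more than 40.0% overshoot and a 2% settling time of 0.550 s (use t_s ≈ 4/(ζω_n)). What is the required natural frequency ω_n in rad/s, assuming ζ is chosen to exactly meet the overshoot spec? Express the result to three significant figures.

ζ = −ln(OS)/√(π² + (ln OS)²). With OS = 0.400, ln OS = −0.9163 and ζ = 0.9163/3.272 = 0.280.
From t_s ≈ 4/(ζω_n): ω_n = 4/(ζ·t_s) = 4/(0.280·0.550) = 26.0 rad/s.

ω_n ≈ 26.0 rad/s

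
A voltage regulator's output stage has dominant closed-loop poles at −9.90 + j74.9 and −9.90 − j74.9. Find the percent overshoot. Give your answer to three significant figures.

The poles are at −σ ± jω_d with σ = 9.90 and ω_d = 74.9, so ω_n = √(σ²+ω_d²) = 75.6 rad/s and ζ = σ/ω_n = 0.131.
Overshoot: exp(−π·0.131/√(1−0.131²)) = 0.660, i.e. 66.0%.

%OS ≈ 66.0%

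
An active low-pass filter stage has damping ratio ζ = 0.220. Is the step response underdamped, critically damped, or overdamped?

Since ζ = 0.220 < 1, the system is underdamped.

underdamped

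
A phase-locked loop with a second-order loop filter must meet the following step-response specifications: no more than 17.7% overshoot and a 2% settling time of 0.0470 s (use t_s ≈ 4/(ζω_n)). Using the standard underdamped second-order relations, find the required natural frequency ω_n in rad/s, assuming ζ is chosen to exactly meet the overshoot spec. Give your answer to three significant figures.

From %OS = 100·exp(−πζ/√(1−ζ²)), invert to get ζ = −ln(OS)/√(π² + ln²(OS)) with OS = 0.177.
−ln 0.177 = 1.732, so ζ = 1.732/√(π² + 2.998) = 0.483.
Then ω_n = 4/(ζ t_s) = 4/(0.483 × 0.0470) = 176 rad/s.

ω_n ≈ 176 rad/s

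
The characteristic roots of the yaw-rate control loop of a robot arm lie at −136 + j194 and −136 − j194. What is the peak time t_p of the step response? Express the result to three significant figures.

t_p = π/ω_d with ω_d = 194 (the imaginary part), so t_p = 0.0162 s.

t_p ≈ 0.0162 s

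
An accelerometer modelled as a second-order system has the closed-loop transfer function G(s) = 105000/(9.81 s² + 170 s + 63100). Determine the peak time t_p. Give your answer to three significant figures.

t_p ≈ 0.0394 s

Dividing through by 9.81: denominator becomes s² + 17.33 s + 6432.
So ω_n = √6432 = 80.2 rad/s and ζ = 17.33/(2·80.2) = 0.108.
ω_d = 80.2·√(1 − 0.108²) = 79.7 rad/s. t_p = π/ω_d = 0.0394 s.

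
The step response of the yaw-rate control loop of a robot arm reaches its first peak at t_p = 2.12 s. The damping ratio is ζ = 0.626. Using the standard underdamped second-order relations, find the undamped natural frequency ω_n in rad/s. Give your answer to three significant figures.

ω_n ≈ 1.90 rad/s

Peak time t_p = π/ω_d, so ω_d = π/t_p = π/2.12 = 1.48 rad/s.
ω_n = ω_d/√(1−ζ²) = 1.48/√0.608 = 1.90 rad/s.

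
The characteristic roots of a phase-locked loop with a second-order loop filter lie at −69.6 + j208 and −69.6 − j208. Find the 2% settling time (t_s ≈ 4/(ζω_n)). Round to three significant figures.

For poles at −σ ± jω_d, ζω_n = σ = 69.6, so t_s ≈ 4/σ = 0.0575 s.

t_s ≈ 0.0575 s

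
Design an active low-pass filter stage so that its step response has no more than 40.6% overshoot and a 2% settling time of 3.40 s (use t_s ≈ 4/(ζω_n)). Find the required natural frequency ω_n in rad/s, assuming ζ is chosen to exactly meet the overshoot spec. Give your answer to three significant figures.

From %OS = 100·exp(−πζ/√(1−ζ²)), invert to get ζ = −ln(OS)/√(π² + ln²(OS)) with OS = 0.406.
−ln 0.406 = 0.9014, so ζ = 0.9014/√(π² + 0.8125) = 0.276.
From t_s ≈ 4/(ζω_n): ω_n = 4/(ζ·t_s) = 4/(0.276·3.40) = 4.27 rad/s.

ω_n ≈ 4.27 rad/s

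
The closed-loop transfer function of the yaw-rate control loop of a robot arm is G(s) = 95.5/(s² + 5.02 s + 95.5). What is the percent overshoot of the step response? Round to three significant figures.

Comparing the denominator to s² + 2ζω_n s + ω_n²: ω_n = √95.5 = 9.77 rad/s, and 2ζω_n = 5.02 so ζ = 5.02/(2·9.77) = 0.257.
Overshoot: exp(−π·0.257/√(1−0.257²)) = 0.434, i.e. 43.4%.

%OS ≈ 43.4%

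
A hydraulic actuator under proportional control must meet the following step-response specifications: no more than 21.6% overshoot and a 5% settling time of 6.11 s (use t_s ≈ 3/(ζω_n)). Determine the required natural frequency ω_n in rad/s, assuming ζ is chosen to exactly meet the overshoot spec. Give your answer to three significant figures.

ω_n ≈ 1.12 rad/s

ζ = −ln(OS)/√(π² + (ln OS)²). With OS = 0.216, ln OS = −1.532 and ζ = 1.532/3.495 = 0.438.
Then ω_n = 3/(ζ t_s) = 3/(0.438 × 6.11) = 1.12 rad/s.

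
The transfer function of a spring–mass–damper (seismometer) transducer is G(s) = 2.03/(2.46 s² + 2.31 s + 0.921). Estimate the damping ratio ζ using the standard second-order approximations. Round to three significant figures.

ζ ≈ 0.767

Dividing through by 2.46: denominator becomes s² + 0.9390 s + 0.3744.
So ω_n = √0.3744 = 0.612 rad/s and ζ = 0.9390/(2·0.612) = 0.767.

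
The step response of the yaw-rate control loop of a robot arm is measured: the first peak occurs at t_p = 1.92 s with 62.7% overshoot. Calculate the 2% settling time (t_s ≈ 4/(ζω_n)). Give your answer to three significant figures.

The overshoot fixes ζ = −ln(OS)/√(π²+ln²(OS)) = 0.147.
t_p = π/ω_d ⇒ ω_d = 1.64 rad/s; then ω_n = ω_d/√(1−ζ²) = 1.65 rad/s.
t_s ≈ 4/(ζω_n) = 4/(0.147·1.65) = 16.5 s.

t_s ≈ 16.5 s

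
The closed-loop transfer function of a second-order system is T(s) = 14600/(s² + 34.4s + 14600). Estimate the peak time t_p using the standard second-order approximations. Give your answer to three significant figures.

ω_n = √14600 = 121 rad/s; ζ = 34.4/(2·121) = 0.142.
The damped frequency ω_d = ω_n√(1−ζ²) = 120 rad/s. Then t_p = π/ω_d = 0.0263 s.

t_p ≈ 0.0263 s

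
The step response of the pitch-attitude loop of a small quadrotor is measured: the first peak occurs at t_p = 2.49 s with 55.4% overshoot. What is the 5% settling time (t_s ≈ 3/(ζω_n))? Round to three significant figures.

The overshoot fixes ζ = −ln(OS)/√(π²+ln²(OS)) = 0.185.
t_p = π/ω_d ⇒ ω_d = 1.26 rad/s; then ω_n = ω_d/√(1−ζ²) = 1.28 rad/s.
t_s ≈ 3/(ζω_n) = 3/(0.185·1.28) = 12.6 s.

t_s ≈ 12.6 s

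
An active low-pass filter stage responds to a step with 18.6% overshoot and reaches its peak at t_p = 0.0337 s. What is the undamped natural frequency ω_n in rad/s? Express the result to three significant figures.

ω_n ≈ 106 rad/s

The overshoot fixes ζ = −ln(OS)/√(π²+ln²(OS)) = 0.472.
From t_p = π/ω_d, ω_d = π/0.0337 = 93.2 rad/s, so ω_n = ω_d/√(1−ζ²) = 106 rad/s.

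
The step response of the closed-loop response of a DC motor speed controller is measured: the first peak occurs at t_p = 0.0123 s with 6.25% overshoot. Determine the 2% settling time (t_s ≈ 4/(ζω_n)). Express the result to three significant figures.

t_s ≈ 0.0177 s

The overshoot fixes ζ = −ln(OS)/√(π²+ln²(OS)) = 0.662.
From t_p = π/ω_d, ω_d = π/0.0123 = 255 rad/s, so ω_n = ω_d/√(1−ζ²) = 341 rad/s.
t_s ≈ 4/(ζω_n) = 4/(0.662·341) = 0.0177 s.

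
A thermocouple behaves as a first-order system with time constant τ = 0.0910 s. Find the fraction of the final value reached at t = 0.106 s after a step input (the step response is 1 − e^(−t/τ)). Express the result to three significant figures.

y/y_∞ ≈ 0.688

y(t)/y_∞ = 1 − e^(−t/τ) = 1 − e^(−0.106/0.0910) = 1 − e^(−1.16) = 0.688.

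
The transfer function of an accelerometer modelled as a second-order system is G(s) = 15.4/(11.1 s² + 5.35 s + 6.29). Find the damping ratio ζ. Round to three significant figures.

ζ ≈ 0.320

Dividing through by 11.1: denominator becomes s² + 0.4820 s + 0.5667.
So ω_n = √0.5667 = 0.753 rad/s and ζ = 0.4820/(2·0.753) = 0.320.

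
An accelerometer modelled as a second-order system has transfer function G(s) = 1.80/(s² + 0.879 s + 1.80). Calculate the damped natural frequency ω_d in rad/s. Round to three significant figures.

ω_d ≈ 1.27 rad/s

ω_n = √1.80 = 1.34 rad/s; ζ = 0.879/(2·1.34) = 0.328.
The damped frequency ω_d = ω_n√(1−ζ²) = 1.27 rad/s.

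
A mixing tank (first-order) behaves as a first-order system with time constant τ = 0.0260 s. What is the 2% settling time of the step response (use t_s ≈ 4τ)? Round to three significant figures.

t_s ≈ 4τ = 0.104 s.

t_s ≈ 0.104 s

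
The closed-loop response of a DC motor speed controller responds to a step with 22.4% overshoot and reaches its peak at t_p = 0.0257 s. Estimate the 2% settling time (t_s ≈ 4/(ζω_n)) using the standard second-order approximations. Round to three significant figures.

t_s ≈ 0.0687 s

The overshoot fixes ζ = −ln(OS)/√(π²+ln²(OS)) = 0.430.
t_p = π/ω_d ⇒ ω_d = 122 rad/s; then ω_n = ω_d/√(1−ζ²) = 135 rad/s.
t_s ≈ 4/(ζω_n) = 4/(0.430·135) = 0.0687 s.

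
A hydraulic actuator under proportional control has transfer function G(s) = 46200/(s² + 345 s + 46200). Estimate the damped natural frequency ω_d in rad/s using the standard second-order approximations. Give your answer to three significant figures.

ω_d ≈ 128 rad/s

ω_n = √46200 = 215 rad/s; ζ = 345/(2·215) = 0.803.
The damped frequency ω_d = ω_n√(1−ζ²) = 128 rad/s.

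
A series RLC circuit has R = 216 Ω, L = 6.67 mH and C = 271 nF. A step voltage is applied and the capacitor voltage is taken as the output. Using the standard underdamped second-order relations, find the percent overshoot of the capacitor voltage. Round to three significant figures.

%OS ≈ 5.07%

For a series RLC circuit (capacitor voltage as output), ω_n = 1/√(LC) = 1/√(6.67 mH · 271 nF) = 23500 rad/s.
ζ = (R/2)·√(C/L) = (216/2)·√(271 nF/6.67 mH) = 0.688.
Overshoot: exp(−π·0.688/√(1−0.688²)) = 0.0507, i.e. 5.07%.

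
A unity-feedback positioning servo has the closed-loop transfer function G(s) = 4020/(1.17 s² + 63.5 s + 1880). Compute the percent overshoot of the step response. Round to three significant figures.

Dividing through by 1.17: denominator becomes s² + 54.27 s + 1607.
So ω_n = √1607 = 40.1 rad/s and ζ = 54.27/(2·40.1) = 0.677.
%OS = 100 e^{−πζ/√(1−ζ²)} with ζ = 0.677 gives 5.56%.

%OS ≈ 5.56%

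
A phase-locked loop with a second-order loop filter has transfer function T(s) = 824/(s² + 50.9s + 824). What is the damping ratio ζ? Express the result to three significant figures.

ζ ≈ 0.887

ω_n = √824 = 28.7 rad/s; ζ = 50.9/(2·28.7) = 0.887.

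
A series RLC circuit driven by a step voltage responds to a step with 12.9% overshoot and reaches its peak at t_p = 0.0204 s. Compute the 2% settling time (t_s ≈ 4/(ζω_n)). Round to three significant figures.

t_s ≈ 0.0398 s

ζ from %OS: ζ = |ln 0.129|/√(π²+ln²0.129) = 0.546.
t_p = π/ω_d ⇒ ω_d = 154 rad/s; then ω_n = ω_d/√(1−ζ²) = 184 rad/s.
t_s ≈ 4/(ζω_n) = 4/(0.546·184) = 0.0398 s.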